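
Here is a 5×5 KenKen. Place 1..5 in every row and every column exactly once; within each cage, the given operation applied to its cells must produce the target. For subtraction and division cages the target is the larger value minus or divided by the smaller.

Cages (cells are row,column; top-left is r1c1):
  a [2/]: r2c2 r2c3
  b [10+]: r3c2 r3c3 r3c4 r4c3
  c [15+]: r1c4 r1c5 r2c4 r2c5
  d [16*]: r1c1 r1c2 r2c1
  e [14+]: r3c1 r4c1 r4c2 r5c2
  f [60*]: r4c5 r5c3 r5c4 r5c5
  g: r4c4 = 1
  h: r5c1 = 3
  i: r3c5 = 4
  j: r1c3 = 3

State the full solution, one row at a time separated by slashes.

Cage j is given, which forces r1c3 = 3.
Cage i is a single given cell, leaving r3c5 = 4.
Cage g is given, leaving r4c4 = 1.
H is a freebie, so r5c1 = 3.
The 4 cells of cage f must have product 60; hence r4c5 = 3.
In row 2, 3 can only go at r2c4, so r2c4 = 3.
Cage c has sum 15, leaving r1c4 = 5.
The 4 cells of cage c must have sum 15; hence r1c5 = 2.
Cage c needs sum 15; hence r2c5 = 5.
Column 4 already has 5, which forces r3c4 = 2.
Column 4 already has 5, which forces r5c4 = 4.
Column 5 now contains 5, which forces r5c5 = 1.
The 3 cells of cage d must have product 16, which forces r1c1 = 1.
Row 1 already has 2, leaving r1c2 = 4.
The 3 cells of cage d must have product 16, so r2c1 = 4.
The 4 cells of cage e must have sum 14, which forces r3c1 = 5.
Row 3 now contains 5, leaving r3c3 = 1.
The 4 cells of cage e must have sum 14, which forces r4c1 = 2.
The 4 cells of cage e must have sum 14; hence r4c2 = 5.
Row 4 already has 2, leaving r4c3 = 4.
Cage e needs sum 14, which forces r5c2 = 2.
1 is placed in row 5, so r5c3 = 5.
2 is placed in column 2, leaving r2c2 = 1.
1 is placed in column 3, so r2c3 = 2.
1 is placed in row 3, so r3c2 = 3.

1 4 3 5 2 / 4 1 2 3 5 / 5 3 1 2 4 / 2 5 4 1 3 / 3 2 5 4 1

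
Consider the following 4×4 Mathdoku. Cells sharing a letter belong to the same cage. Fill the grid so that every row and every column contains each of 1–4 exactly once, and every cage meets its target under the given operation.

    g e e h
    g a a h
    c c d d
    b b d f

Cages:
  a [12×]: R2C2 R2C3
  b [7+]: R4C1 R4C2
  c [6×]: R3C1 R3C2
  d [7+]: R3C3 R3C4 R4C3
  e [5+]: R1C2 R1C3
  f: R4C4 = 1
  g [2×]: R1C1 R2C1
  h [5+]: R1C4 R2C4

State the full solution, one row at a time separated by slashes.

Cage f is a single given cell, which forces R4C4 = 1.
Row 2 needs a 1, and only R2C1 is open for it.
Column 1 now contains 1, so R1C1 = 2.
Row 1 already has 2, which forces R1C4 = 3.
Column 4 already has 3, which forces R2C4 = 2.
2 is placed in column 1, which forces R3C1 = 3.
Row 3 now contains 3, leaving R3C2 = 2.
Row 3 now contains 3, so R3C3 = 1.
2 is placed in column 4; hence R3C4 = 4.
Column 1 now contains 3, so R4C1 = 4.
Row 4 already has 4, which forces R4C2 = 3.
Row 4 already has 3, so R4C3 = 2.
Cage e's pair has sum 5, leaving R1C2 = 1.
Column 3 now contains 1; hence R1C3 = 4.
Column 2 already has 3, so R2C2 = 4.
Cage a's pair has product 12, which forces R2C3 = 3.

2 1 4 3 / 1 4 3 2 / 3 2 1 4 / 4 3 2 1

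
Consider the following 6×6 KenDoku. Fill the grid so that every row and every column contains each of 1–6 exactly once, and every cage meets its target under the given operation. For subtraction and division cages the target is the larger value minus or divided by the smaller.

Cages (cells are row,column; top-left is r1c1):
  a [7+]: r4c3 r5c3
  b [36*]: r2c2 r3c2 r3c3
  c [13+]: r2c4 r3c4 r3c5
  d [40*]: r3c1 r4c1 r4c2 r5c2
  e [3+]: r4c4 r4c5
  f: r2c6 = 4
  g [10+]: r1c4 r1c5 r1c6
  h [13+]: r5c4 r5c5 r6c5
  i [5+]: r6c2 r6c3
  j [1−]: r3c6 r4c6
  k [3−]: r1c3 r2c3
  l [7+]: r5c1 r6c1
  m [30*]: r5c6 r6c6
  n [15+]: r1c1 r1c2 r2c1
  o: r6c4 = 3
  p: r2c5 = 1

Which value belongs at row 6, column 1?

2

Cage p is given, leaving r2c5 = 1.
F is a freebie; hence r2c6 = 4.
1 is placed in column 5, leaving r4c5 = 2.
Cage o is a single given cell, so r6c4 = 3.
Row 4 already has 2, which forces r4c4 = 1.
In row 1, 1 can only go at r1c6, so r1c6 = 1.
Row 1 needs a 2, and only r1c3 is open for it.
Cage k's pair has difference 3, which forces r2c3 = 5.
5 is placed in row 2; hence r2c1 = 6.
Row 2 already has 6, leaving r2c4 = 2.
2 is placed in row 2, which forces r2c2 = 3.
In row 3, 1 can only go at r3c1, so r3c1 = 1.
The 4 cells of cage d must have product 40, which forces r5c2 = 2.
2 is placed in column 2, which forces r3c2 = 4.
The 3 cells of cage b must have product 36; hence r3c3 = 3.
Column 2 already has 4; hence r4c2 = 5.
Column 2 already has 4; hence r6c2 = 1.
1 is placed in row 6, so r6c3 = 4.
Cage n needs sum 15, leaving r1c1 = 3.
5 is placed in column 2, leaving r1c2 = 6.
Row 4 already has 5, so r4c1 = 4.
Column 3 already has 4, which forces r4c3 = 6.
Row 4 now contains 6, leaving r4c6 = 3.
Cage l needs two cells with sum 7, which forces r5c1 = 5.
Column 3 already has 4, which forces r5c3 = 1.
Row 5 now contains 5; hence r5c4 = 4.
Cage h has sum 13, which forces r5c5 = 3.
Row 5 now contains 5, leaving r5c6 = 6.
Row 6 now contains 4, which forces r6c1 = 2.
Column 6 already has 6, leaving r6c6 = 5.
4 is placed in column 4, leaving r1c4 = 5.
Cage g has sum 10, which forces r1c5 = 4.
Column 4 already has 5, leaving r3c4 = 6.
Row 3 already has 6, which forces r3c5 = 5.
Column 6 now contains 5; hence r3c6 = 2.
Row 6 already has 5, which forces r6c5 = 6.
Completed grid: 3 6 2 5 4 1 / 6 3 5 2 1 4 / 1 4 3 6 5 2 / 4 5 6 1 2 3 / 5 2 1 4 3 6 / 2 1 4 3 6 5.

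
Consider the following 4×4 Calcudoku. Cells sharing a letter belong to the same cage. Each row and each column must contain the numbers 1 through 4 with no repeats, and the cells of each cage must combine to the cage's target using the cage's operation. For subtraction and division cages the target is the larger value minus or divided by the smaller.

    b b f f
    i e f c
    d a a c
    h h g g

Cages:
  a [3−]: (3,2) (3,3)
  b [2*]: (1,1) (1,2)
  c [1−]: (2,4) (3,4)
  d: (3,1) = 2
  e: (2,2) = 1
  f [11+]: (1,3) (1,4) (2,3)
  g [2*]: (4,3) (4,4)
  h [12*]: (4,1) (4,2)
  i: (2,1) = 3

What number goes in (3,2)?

4

Cage f needs sum 11, which forces (1,3) = 3.
Cage f has sum 11; hence (1,4) = 4.
I is a freebie, so (2,1) = 3.
E is a freebie, which forces (2,2) = 1.
Cage f needs sum 11, which forces (2,3) = 4.
Row 2 already has 1, which forces (2,4) = 2.
D is a freebie; hence (3,1) = 2.
1 is placed in column 2, which forces (3,2) = 4.
4 is placed in column 3, so (3,3) = 1.
1 is placed in row 3, which forces (3,4) = 3.
Column 1 now contains 3; hence (4,1) = 4.
Column 2 already has 4, leaving (4,2) = 3.
1 is placed in column 3; hence (4,3) = 2.
2 is placed in column 4, which forces (4,4) = 1.
Column 1 now contains 2; hence (1,1) = 1.
1 is placed in column 2, so (1,2) = 2.
Completed grid: 1 2 3 4 / 3 1 4 2 / 2 4 1 3 / 4 3 2 1.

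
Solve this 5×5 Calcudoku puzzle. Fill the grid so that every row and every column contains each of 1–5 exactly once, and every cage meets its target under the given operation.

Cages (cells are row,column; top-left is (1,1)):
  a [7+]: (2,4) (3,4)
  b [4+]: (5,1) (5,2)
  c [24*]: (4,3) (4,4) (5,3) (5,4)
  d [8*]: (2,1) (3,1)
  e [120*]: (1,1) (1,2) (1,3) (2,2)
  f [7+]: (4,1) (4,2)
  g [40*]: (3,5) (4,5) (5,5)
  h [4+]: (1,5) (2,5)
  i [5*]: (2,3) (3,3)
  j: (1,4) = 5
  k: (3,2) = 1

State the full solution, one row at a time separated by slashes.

J is a freebie, leaving (1,4) = 5.
Cage k is given, leaving (3,2) = 1.
Row 3 already has 1, which forces (3,3) = 5.
1 is placed in column 2; hence (5,2) = 3.
Cage e needs product 120, which forces (2,2) = 5.
5 is placed in column 3, so (2,3) = 1.
Row 2 now contains 1, leaving (2,5) = 3.
3 is placed in row 5; hence (5,1) = 1.
Column 5 already has 3; hence (1,5) = 1.
Row 2 now contains 3, leaving (2,4) = 4.
Cage a's pair has sum 7, leaving (3,4) = 3.
Cage c has product 24; hence (4,3) = 3.
Cage c needs product 24, which forces (4,4) = 1.
Column 4 already has 4, so (5,4) = 2.
The 4 cells of cage e must have product 120, so (1,1) = 3.
Row 2 now contains 4; hence (2,1) = 2.
The two cells of cage d must have product 8, leaving (3,1) = 4.
4 is placed in row 3, which forces (3,5) = 2.
3 is placed in row 4, which forces (4,1) = 5.
The two cells of cage f must have sum 7, leaving (4,2) = 2.
5 is placed in row 4, leaving (4,5) = 4.
2 is placed in row 5; hence (5,3) = 4.
4 is placed in column 5; hence (5,5) = 5.
Column 2 already has 2, leaving (1,2) = 4.
4 is placed in column 3, leaving (1,3) = 2.

3 4 2 5 1 / 2 5 1 4 3 / 4 1 5 3 2 / 5 2 3 1 4 / 1 3 4 2 5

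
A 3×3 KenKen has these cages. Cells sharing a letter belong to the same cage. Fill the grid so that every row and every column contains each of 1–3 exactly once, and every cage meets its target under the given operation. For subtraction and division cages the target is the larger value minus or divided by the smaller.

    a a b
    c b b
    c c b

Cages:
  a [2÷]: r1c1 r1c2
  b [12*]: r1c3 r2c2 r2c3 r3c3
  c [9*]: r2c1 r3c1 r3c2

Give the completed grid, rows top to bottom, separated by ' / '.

Cage c needs product 9, which forces r2c1 = 3.
Cage b needs product 12, so r2c2 = 2.
Row 2 already has 3, which forces r2c3 = 1.
Cage c needs product 9, leaving r3c1 = 1.
The 3 cells of cage c must have product 9, which forces r3c2 = 3.
Row 3 now contains 3, which forces r3c3 = 2.
1 is placed in column 1, leaving r1c1 = 2.
2 is placed in column 2, which forces r1c2 = 1.
Column 3 now contains 2; hence r1c3 = 3.

2 1 3 / 3 2 1 / 1 3 2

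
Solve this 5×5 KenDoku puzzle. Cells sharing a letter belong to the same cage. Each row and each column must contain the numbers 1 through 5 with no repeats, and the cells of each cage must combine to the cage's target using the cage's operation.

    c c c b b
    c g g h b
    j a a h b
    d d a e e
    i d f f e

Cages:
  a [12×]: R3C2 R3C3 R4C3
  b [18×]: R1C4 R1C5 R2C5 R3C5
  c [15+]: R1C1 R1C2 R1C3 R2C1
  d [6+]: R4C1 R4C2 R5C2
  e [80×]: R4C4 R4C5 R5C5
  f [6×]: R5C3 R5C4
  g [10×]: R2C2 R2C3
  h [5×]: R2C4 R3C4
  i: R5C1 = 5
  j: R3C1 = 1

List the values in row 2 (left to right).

Cage b has product 18; hence R1C4 = 3.
Cage j is given, which forces R3C1 = 1.
Row 3 now contains 1; hence R3C4 = 5.
Cage e needs product 80, which forces R4C4 = 4.
The 3 cells of cage e must have product 80; hence R4C5 = 5.
Cage i is given, which forces R5C1 = 5.
3 is placed in column 4, leaving R5C4 = 2.
Cage e has product 80, which forces R5C5 = 4.
Cage c needs sum 15; hence R1C1 = 2.
Row 1 already has 2; hence R1C5 = 1.
Cage c has sum 15, leaving R2C1 = 4.
Column 4 now contains 5, which forces R2C4 = 1.
Column 1 now contains 2, which forces R4C1 = 3.
2 is placed in row 5, leaving R5C3 = 3.
The 3 cells of cage a must have product 12, leaving R3C2 = 3.
3 is placed in column 3, which forces R3C3 = 4.
Row 3 already has 3; hence R3C5 = 2.
Cage d has sum 6, leaving R4C2 = 2.
Cage a needs product 12; hence R4C3 = 1.
3 is placed in row 5, so R5C2 = 1.
Cage c needs sum 15; hence R1C2 = 4.
4 is placed in column 3, so R1C3 = 5.
Column 2 now contains 2, which forces R2C2 = 5.
The two cells of cage g must have product 10, which forces R2C3 = 2.
Column 5 already has 2, which forces R2C5 = 3.
The full grid is 2 4 5 3 1 / 4 5 2 1 3 / 1 3 4 5 2 / 3 2 1 4 5 / 5 1 3 2 4.

4 5 2 1 3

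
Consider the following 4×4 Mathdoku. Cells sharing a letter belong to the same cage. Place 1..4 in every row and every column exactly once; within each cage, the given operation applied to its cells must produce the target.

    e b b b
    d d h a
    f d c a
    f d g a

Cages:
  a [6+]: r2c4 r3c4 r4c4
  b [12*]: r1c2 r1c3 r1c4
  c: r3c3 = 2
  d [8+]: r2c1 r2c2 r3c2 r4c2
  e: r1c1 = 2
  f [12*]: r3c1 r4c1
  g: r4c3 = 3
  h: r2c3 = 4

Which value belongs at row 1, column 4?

Cage e is given; hence r1c1 = 2.
2 is placed in column 1; hence r2c1 = 1.
Cage h is given, leaving r2c3 = 4.
C is a freebie; hence r3c3 = 2.
Cage g is a single given cell, so r4c3 = 3.
Column 3 now contains 3, which forces r1c3 = 1.
The 4 cells of cage d must have sum 8; hence r2c2 = 2.
2 is placed in row 2, which forces r2c4 = 3.
Cage f needs two cells with product 12; hence r3c1 = 3.
3 is placed in column 4; hence r3c4 = 1.
3 is placed in row 4, leaving r4c1 = 4.
Row 4 already has 4, so r4c2 = 1.
1 is placed in column 4; hence r4c4 = 2.
The 3 cells of cage b must have product 12; hence r1c2 = 3.
3 is placed in column 4, leaving r1c4 = 4.
1 is placed in row 3, so r3c2 = 4.
Filled in: 2 3 1 4 / 1 2 4 3 / 3 4 2 1 / 4 1 3 2.

4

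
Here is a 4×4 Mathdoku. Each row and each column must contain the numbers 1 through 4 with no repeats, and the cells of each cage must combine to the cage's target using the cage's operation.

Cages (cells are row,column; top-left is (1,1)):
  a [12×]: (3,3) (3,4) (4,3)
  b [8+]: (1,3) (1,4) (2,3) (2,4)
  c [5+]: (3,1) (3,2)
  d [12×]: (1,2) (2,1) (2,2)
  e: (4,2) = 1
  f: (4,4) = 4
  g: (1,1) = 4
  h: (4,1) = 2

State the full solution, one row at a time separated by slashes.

Cage g is a single given cell, which forces (1,1) = 4.
H is a freebie, which forces (4,1) = 2.
E is a freebie; hence (4,2) = 1.
F is a freebie, so (4,4) = 4.
Cage d needs product 12, leaving (1,2) = 3.
Cage d needs product 12, leaving (2,1) = 1.
Cage d needs product 12, leaving (2,2) = 4.
1 is placed in column 1, leaving (3,1) = 3.
4 is placed in column 2; hence (3,2) = 2.
Cage a needs product 12, leaving (3,3) = 4.
The 3 cells of cage a must have product 12, which forces (3,4) = 1.
Row 4 already has 4, so (4,3) = 3.
Cage b needs sum 8, leaving (1,3) = 1.
Column 4 now contains 1, so (1,4) = 2.
3 is placed in column 3, leaving (2,3) = 2.
The 4 cells of cage b must have sum 8, which forces (2,4) = 3.

4 3 1 2 / 1 4 2 3 / 3 2 4 1 / 2 1 3 4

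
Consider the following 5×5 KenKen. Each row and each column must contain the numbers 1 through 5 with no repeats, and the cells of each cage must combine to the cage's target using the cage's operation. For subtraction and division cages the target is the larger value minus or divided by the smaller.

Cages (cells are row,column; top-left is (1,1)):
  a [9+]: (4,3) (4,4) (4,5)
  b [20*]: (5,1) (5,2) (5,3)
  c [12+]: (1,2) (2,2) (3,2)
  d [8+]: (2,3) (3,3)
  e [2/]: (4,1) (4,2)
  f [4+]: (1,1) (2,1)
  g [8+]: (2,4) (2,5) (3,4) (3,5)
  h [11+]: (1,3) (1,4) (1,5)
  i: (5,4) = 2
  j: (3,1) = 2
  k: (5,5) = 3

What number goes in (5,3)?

Cage j is given, so (3,1) = 2.
Cage i is a single given cell, so (5,4) = 2.
K is a freebie, leaving (5,5) = 3.
The 4 cells of cage g must have sum 8, which forces (2,4) = 1.
Cage g needs sum 8, leaving (2,5) = 2.
Cage g needs sum 8, leaving (3,4) = 4.
Cage g has sum 8, so (3,5) = 1.
The two cells of cage e must have quotient 2, leaving (4,2) = 2.
Cage f's pair has sum 4; hence (1,1) = 1.
Cage h has sum 11; hence (1,3) = 2.
Column 4 now contains 4, so (1,4) = 5.
The 3 cells of cage h must have sum 11, so (1,5) = 4.
Row 2 already has 1, leaving (2,1) = 3.
Row 2 now contains 3; hence (2,3) = 5.
Column 3 already has 5; hence (3,3) = 3.
Column 1 already has 1, which forces (4,1) = 4.
Cage a needs sum 9, so (4,3) = 1.
Cage a has sum 9, leaving (4,4) = 3.
Cage a needs sum 9, which forces (4,5) = 5.
4 is placed in column 1; hence (5,1) = 5.
Column 3 now contains 1, which forces (5,3) = 4.
Row 1 already has 4; hence (1,2) = 3.
Row 2 already has 5, which forces (2,2) = 4.
Row 3 now contains 3, which forces (3,2) = 5.
Row 5 now contains 4, which forces (5,2) = 1.
Filled in: 1 3 2 5 4 / 3 4 5 1 2 / 2 5 3 4 1 / 4 2 1 3 5 / 5 1 4 2 3.

4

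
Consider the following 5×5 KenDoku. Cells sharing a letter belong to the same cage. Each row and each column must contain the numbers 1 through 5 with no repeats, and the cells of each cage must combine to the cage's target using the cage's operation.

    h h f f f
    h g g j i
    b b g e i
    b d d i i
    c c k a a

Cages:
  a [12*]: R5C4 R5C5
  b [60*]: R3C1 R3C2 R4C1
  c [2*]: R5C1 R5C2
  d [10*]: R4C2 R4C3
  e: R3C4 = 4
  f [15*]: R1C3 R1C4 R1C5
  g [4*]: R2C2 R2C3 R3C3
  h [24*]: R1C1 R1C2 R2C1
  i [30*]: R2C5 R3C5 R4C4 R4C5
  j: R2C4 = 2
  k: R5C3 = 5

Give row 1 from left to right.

Cage j is a single given cell, which forces R2C4 = 2.
Cage e is a single given cell; hence R3C4 = 4.
Cage k is given, so R5C3 = 5.
Column 4 now contains 4, which forces R5C4 = 3.
3 is placed in row 5; hence R5C5 = 4.
Row 2 already has 2; hence R2C2 = 1.
Cage g has product 4, which forces R2C3 = 4.
Cage g has product 4, leaving R3C3 = 1.
Cage b needs product 60, so R4C1 = 4.
Cage d needs two cells with product 10; hence R4C2 = 5.
Column 3 already has 5; hence R4C3 = 2.
5 is placed in row 4, which forces R4C4 = 1.
1 is placed in row 4, which forces R4C5 = 3.
Column 2 now contains 1, so R5C2 = 2.
Cage h needs product 24, which forces R1C1 = 2.
Cage h needs product 24, so R1C2 = 4.
1 is placed in column 3; hence R1C3 = 3.
Column 4 already has 1, which forces R1C4 = 5.
Cage f needs product 15, which forces R1C5 = 1.
4 is placed in row 2, leaving R2C1 = 3.
Column 5 now contains 3, so R2C5 = 5.
The 3 cells of cage b must have product 60, which forces R3C1 = 5.
Column 2 now contains 5; hence R3C2 = 3.
Cage i needs product 30, so R3C5 = 2.
Row 5 already has 2, so R5C1 = 1.
Completed grid: 2 4 3 5 1 / 3 1 4 2 5 / 5 3 1 4 2 / 4 5 2 1 3 / 1 2 5 3 4.

2 4 3 5 1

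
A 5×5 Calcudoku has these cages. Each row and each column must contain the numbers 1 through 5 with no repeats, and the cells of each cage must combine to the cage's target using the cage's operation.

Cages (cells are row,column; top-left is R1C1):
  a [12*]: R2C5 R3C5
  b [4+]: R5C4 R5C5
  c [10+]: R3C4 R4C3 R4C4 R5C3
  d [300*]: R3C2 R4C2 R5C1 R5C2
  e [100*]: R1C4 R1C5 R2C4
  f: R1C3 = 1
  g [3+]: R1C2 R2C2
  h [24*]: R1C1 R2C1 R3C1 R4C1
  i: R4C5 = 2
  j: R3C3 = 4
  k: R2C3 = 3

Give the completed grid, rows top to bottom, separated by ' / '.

Cage f is given, leaving R1C3 = 1.
Cage e needs product 100, so R1C4 = 4.
Cage e needs product 100; hence R1C5 = 5.
Cage k is a single given cell, which forces R2C3 = 3.
The 3 cells of cage e must have product 100; hence R2C4 = 5.
3 is placed in row 2, which forces R2C5 = 4.
J is a freebie, so R3C3 = 4.
Column 5 now contains 4, so R3C5 = 3.
Cage i is a single given cell, which forces R4C5 = 2.
Cage d has product 300, so R5C1 = 5.
5 is placed in row 5; hence R5C3 = 2.
Column 5 now contains 3; hence R5C5 = 1.
The 4 cells of cage h must have product 24, which forces R1C1 = 3.
1 is placed in row 1, which forces R1C2 = 2.
Cage g needs two cells with sum 3, leaving R2C2 = 1.
Row 3 now contains 3; hence R3C2 = 5.
Cage c has sum 10, leaving R3C4 = 2.
Cage h needs product 24; hence R4C1 = 4.
Row 4 now contains 4, so R4C2 = 3.
2 is placed in row 4, which forces R4C3 = 5.
Cage c needs sum 10, which forces R4C4 = 1.
3 is placed in column 2, leaving R5C2 = 4.
Row 5 already has 1, leaving R5C4 = 3.
1 is placed in row 2, leaving R2C1 = 2.
Row 3 already has 2, which forces R3C1 = 1.

3 2 1 4 5 / 2 1 3 5 4 / 1 5 4 2 3 / 4 3 5 1 2 / 5 4 2 3 1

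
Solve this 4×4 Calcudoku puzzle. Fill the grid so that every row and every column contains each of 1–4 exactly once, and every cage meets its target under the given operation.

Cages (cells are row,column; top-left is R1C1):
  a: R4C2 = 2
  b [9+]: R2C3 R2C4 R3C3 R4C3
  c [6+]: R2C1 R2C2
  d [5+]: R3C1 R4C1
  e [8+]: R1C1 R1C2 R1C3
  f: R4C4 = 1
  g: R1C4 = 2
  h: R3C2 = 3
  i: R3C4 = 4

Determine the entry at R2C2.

G is a freebie; hence R1C4 = 2.
Cage h is a single given cell, leaving R3C2 = 3.
Cage i is a single given cell, which forces R3C4 = 4.
Cage a is a single given cell, so R4C2 = 2.
Cage f is given, which forces R4C4 = 1.
The two cells of cage c must have sum 6; hence R2C1 = 2.
Column 2 already has 2, so R2C2 = 4.
Row 2 already has 2, leaving R2C3 = 1.
Column 4 now contains 1, so R2C4 = 3.
2 is placed in column 1; hence R3C1 = 1.
Column 3 already has 1, so R3C3 = 2.
Cage b has sum 9, so R4C3 = 3.
Cage e has sum 8, leaving R1C1 = 3.
4 is placed in column 2, leaving R1C2 = 1.
Column 3 already has 3; hence R1C3 = 4.
3 is placed in row 4; hence R4C1 = 4.
Completed grid: 3 1 4 2 / 2 4 1 3 / 1 3 2 4 / 4 2 3 1.

4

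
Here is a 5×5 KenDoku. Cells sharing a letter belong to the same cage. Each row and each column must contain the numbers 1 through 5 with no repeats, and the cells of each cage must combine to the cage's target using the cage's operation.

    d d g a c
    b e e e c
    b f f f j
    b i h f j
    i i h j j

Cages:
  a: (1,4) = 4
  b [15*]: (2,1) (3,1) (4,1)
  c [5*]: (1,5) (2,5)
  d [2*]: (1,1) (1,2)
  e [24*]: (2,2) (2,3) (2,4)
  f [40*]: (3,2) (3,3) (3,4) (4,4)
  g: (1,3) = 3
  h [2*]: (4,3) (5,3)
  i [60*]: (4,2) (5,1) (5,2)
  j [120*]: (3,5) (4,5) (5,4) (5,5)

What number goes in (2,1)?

Cage g is a single given cell, which forces (1,3) = 3.
Cage a is a single given cell, leaving (1,4) = 4.
In row 1, 5 can only go at (1,5), so (1,5) = 5.
5 is placed in column 5, so (2,5) = 1.
Cage j needs product 120, leaving (5,4) = 5.
Cage i needs product 60; hence (4,2) = 5.
5 is placed in column 2; hence (3,2) = 4.
The 4 cells of cage f must have product 40, leaving (3,3) = 5.
Column 2 already has 4; hence (5,2) = 3.
Cage b needs product 15; hence (2,1) = 5.
3 is placed in column 2; hence (2,2) = 2.
Cage e has product 24; hence (2,3) = 4.
Cage e needs product 24, so (2,4) = 3.
Row 5 already has 3, leaving (5,1) = 4.
Row 5 now contains 4, which forces (5,5) = 2.
Cage d needs two cells with product 2, which forces (1,1) = 2.
Column 2 already has 2; hence (1,2) = 1.
Column 5 now contains 2; hence (3,5) = 3.
The two cells of cage h must have product 2, so (4,3) = 2.
2 is placed in row 4, leaving (4,4) = 1.
The 4 cells of cage j must have product 120, so (4,5) = 4.
2 is placed in row 5, so (5,3) = 1.
Row 3 now contains 3, leaving (3,1) = 1.
Column 4 now contains 1, which forces (3,4) = 2.
Row 4 already has 1, which forces (4,1) = 3.
The full grid is 2 1 3 4 5 / 5 2 4 3 1 / 1 4 5 2 3 / 3 5 2 1 4 / 4 3 1 5 2.

5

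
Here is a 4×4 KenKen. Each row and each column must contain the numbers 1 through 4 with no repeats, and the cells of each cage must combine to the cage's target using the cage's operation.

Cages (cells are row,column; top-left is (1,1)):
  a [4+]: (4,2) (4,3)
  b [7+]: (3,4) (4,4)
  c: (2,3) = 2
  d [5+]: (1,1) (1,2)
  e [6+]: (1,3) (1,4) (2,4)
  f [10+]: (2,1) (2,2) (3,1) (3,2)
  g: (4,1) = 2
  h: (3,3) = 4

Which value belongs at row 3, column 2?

C is a freebie; hence (2,3) = 2.
H is a freebie; hence (3,3) = 4.
Row 3 already has 4; hence (3,4) = 3.
Cage g is given; hence (4,1) = 2.
3 is placed in column 4, so (4,4) = 4.
Cage e has sum 6, so (1,3) = 3.
Cage e has sum 6, leaving (1,4) = 2.
3 is placed in column 4, which forces (2,4) = 1.
Column 1 already has 2, which forces (3,1) = 1.
The 4 cells of cage f must have sum 10, which forces (3,2) = 2.
3 is placed in column 3, so (4,3) = 1.
Column 1 now contains 1; hence (1,1) = 4.
The two cells of cage d must have sum 5, leaving (1,2) = 1.
Column 1 now contains 4, leaving (2,1) = 3.
Row 2 now contains 3, which forces (2,2) = 4.
Row 4 already has 1, which forces (4,2) = 3.
Filled in: 4 1 3 2 / 3 4 2 1 / 1 2 4 3 / 2 3 1 4.

2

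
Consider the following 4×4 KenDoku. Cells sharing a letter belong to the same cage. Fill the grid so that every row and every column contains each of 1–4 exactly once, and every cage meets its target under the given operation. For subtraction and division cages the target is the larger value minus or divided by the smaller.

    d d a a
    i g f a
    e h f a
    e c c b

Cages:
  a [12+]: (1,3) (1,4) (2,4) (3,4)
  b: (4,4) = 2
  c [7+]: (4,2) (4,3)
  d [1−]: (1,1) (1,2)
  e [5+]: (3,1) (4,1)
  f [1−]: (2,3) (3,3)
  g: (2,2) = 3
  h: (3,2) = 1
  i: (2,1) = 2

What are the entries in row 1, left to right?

3 2 4 1

Cage i is a single given cell; hence (2,1) = 2.
Cage g is a single given cell, so (2,2) = 3.
Cage h is given; hence (3,2) = 1.
Column 2 already has 3, which forces (4,2) = 4.
Row 4 already has 4, which forces (4,3) = 3.
Cage b is a single given cell, leaving (4,4) = 2.
Column 2 now contains 4, so (1,2) = 2.
3 is placed in column 3, so (1,3) = 4.
Cage f needs two cells with difference 1; hence (2,3) = 1.
Row 2 now contains 1; hence (2,4) = 4.
Cage e needs two cells with sum 5; hence (3,1) = 4.
The two cells of cage f must have difference 1, which forces (3,3) = 2.
Column 4 already has 4, which forces (3,4) = 3.
Row 4 now contains 3; hence (4,1) = 1.
Column 1 now contains 1, so (1,1) = 3.
Column 4 already has 3, leaving (1,4) = 1.
The full grid is 3 2 4 1 / 2 3 1 4 / 4 1 2 3 / 1 4 3 2.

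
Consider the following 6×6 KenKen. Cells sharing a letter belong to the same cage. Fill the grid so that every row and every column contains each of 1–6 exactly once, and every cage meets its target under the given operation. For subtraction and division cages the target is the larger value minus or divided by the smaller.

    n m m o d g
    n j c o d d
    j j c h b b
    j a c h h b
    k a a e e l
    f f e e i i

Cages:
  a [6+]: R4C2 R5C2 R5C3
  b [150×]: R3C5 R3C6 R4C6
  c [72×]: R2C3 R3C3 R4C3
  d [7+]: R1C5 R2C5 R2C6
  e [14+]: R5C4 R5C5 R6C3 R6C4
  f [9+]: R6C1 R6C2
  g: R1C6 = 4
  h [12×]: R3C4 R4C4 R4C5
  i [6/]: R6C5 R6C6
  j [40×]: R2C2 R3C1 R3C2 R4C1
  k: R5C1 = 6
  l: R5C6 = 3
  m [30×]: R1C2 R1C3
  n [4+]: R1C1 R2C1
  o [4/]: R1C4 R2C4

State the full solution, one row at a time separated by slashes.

3 6 5 1 2 4 / 1 5 6 4 3 2 / 4 1 3 2 5 6 / 2 3 4 6 1 5 / 6 2 1 5 4 3 / 5 4 2 3 6 1

Cage g is given, so R1C6 = 4.
Cage b has product 150, leaving R3C5 = 5.
Cage b needs product 150, leaving R3C6 = 6.
Cage b has product 150; hence R4C6 = 5.
Cage k is a single given cell, leaving R5C1 = 6.
L is a freebie; hence R5C6 = 3.
Column 6 already has 6, leaving R6C6 = 1.
4 is placed in row 1, leaving R1C4 = 1.
Row 1 already has 1, which forces R1C5 = 2.
The 4 cells of cage j must have product 40, which forces R2C2 = 5.
The two cells of cage o must have quotient 4, which forces R2C4 = 4.
4 is placed in row 2, which forces R2C5 = 3.
1 is placed in column 6, leaving R2C6 = 2.
1 is placed in row 6, which forces R6C5 = 6.
Row 1 already has 1, so R1C1 = 3.
Column 2 already has 5, leaving R1C2 = 6.
Cage m needs two cells with product 30; hence R1C3 = 5.
Row 2 now contains 3, so R2C1 = 1.
Row 2 now contains 3, so R2C3 = 6.
Cage h has product 12, so R3C4 = 2.
The 3 cells of cage h must have product 12, which forces R4C4 = 6.
Cage h has product 12, leaving R4C5 = 1.
Column 4 already has 2, leaving R5C4 = 5.
Column 5 now contains 1; hence R5C5 = 4.
Cage f needs two cells with sum 9, so R6C1 = 5.
6 is placed in row 6, which forces R6C2 = 4.
5 is placed in column 4, so R6C4 = 3.
Row 3 already has 2, leaving R3C1 = 4.
Column 2 already has 4, leaving R3C2 = 1.
Row 3 already has 4; hence R3C3 = 3.
Cage j needs product 40; hence R4C1 = 2.
Row 4 already has 1, which forces R4C2 = 3.
Column 3 already has 3, so R4C3 = 4.
Column 2 already has 1, which forces R5C2 = 2.
Row 5 now contains 2, so R5C3 = 1.
3 is placed in row 6, leaving R6C3 = 2.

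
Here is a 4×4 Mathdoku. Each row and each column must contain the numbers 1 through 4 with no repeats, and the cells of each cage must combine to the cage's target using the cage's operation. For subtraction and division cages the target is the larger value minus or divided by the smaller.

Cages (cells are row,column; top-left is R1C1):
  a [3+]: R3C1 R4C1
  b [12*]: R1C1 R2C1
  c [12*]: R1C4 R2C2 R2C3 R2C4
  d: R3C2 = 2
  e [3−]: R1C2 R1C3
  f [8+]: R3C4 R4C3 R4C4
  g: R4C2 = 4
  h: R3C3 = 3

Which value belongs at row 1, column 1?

Cage d is a single given cell; hence R3C2 = 2.
Cage h is given, leaving R3C3 = 3.
Cage g is given; hence R4C2 = 4.
Column 2 now contains 4, so R1C2 = 1.
Cage e needs two cells with difference 3, so R1C3 = 4.
1 is placed in row 1, leaving R1C4 = 2.
Column 2 now contains 1, leaving R2C2 = 3.
2 is placed in row 3; hence R3C1 = 1.
Cage f needs sum 8, which forces R3C4 = 4.
Cage a needs two cells with sum 3, which forces R4C1 = 2.
Cage f has sum 8; hence R4C3 = 1.
Cage f needs sum 8, leaving R4C4 = 3.
4 is placed in row 1; hence R1C1 = 3.
3 is placed in row 2, so R2C1 = 4.
1 is placed in column 3, leaving R2C3 = 2.
4 is placed in column 4, so R2C4 = 1.
Filled in: 3 1 4 2 / 4 3 2 1 / 1 2 3 4 / 2 4 1 3.

3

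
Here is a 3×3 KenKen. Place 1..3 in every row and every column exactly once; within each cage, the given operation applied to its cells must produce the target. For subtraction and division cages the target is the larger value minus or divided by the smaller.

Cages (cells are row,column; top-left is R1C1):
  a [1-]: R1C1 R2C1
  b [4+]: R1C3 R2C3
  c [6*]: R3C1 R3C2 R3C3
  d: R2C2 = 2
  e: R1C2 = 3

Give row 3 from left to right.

E is a freebie; hence R1C2 = 3.
3 is placed in row 1, leaving R1C3 = 1.
Cage d is given, which forces R2C2 = 2.
Column 3 already has 1, so R2C3 = 3.
Column 2 now contains 2, leaving R3C2 = 1.
Column 3 now contains 3, so R3C3 = 2.
Row 1 already has 1, which forces R1C1 = 2.
Row 2 now contains 3, so R2C1 = 1.
2 is placed in row 3; hence R3C1 = 3.
Filled in: 2 3 1 / 1 2 3 / 3 1 2.

3 1 2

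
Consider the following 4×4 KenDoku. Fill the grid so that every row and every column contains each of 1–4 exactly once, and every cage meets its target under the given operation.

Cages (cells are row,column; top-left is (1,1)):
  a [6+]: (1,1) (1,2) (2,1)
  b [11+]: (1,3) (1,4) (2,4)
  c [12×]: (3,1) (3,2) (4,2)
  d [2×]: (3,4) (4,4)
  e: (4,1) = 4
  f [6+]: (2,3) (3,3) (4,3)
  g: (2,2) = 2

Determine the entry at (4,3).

2

Cage b needs sum 11, leaving (1,3) = 4.
Cage b has sum 11, so (1,4) = 3.
Cage g is a single given cell; hence (2,2) = 2.
Cage b needs sum 11, leaving (2,4) = 4.
E is a freebie; hence (4,1) = 4.
Cage a has sum 6; hence (1,1) = 2.
Column 2 now contains 2, so (1,2) = 1.
The 3 cells of cage a must have sum 6; hence (2,1) = 3.
Row 2 already has 3, leaving (2,3) = 1.
Column 1 now contains 3, leaving (3,1) = 1.
Cage c has product 12, leaving (3,2) = 4.
1 is placed in row 3, leaving (3,4) = 2.
Column 2 already has 1, so (4,2) = 3.
3 is placed in row 4, which forces (4,3) = 2.
2 is placed in column 4; hence (4,4) = 1.
Row 3 already has 2, which forces (3,3) = 3.
Completed grid: 2 1 4 3 / 3 2 1 4 / 1 4 3 2 / 4 3 2 1.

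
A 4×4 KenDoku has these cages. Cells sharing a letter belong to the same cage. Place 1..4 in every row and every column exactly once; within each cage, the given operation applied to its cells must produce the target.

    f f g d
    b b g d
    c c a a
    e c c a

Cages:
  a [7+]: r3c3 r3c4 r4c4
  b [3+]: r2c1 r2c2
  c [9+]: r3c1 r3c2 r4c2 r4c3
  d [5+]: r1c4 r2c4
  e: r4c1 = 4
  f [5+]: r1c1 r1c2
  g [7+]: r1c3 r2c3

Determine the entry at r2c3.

3

E is a freebie, so r4c1 = 4.
In row 4, 3 can only go at r4c2, so r4c2 = 3.
In column 1, 2 can only go at r2c1, so r2c1 = 2.
Row 2 now contains 2, so r2c2 = 1.
Cage c has sum 9, which forces r4c3 = 1.
Row 4 already has 1, leaving r4c4 = 2.
Column 4 already has 2; hence r1c4 = 1.
Cage d's pair has sum 5, so r2c4 = 4.
Column 3 now contains 1, so r3c3 = 2.
Cage a needs sum 7; hence r3c4 = 3.
Row 1 now contains 1; hence r1c1 = 3.
Cage f needs two cells with sum 5; hence r1c2 = 2.
Cage g needs two cells with sum 7, so r1c3 = 4.
Row 2 now contains 4, which forces r2c3 = 3.
Row 3 already has 3, leaving r3c1 = 1.
2 is placed in row 3, leaving r3c2 = 4.
The full grid is 3 2 4 1 / 2 1 3 4 / 1 4 2 3 / 4 3 1 2.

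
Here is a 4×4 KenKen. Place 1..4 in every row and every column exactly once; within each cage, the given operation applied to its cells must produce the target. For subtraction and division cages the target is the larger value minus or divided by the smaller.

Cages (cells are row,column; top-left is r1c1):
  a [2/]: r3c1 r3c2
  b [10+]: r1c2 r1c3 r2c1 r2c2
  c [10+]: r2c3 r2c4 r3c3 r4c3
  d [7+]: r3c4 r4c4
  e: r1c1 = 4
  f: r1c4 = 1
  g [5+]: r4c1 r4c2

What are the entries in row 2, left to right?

1 4 3 2

Cage e is given, so r1c1 = 4.
Cage f is given, which forces r1c4 = 1.
In column 2, 1 can only go at r3c2, so r3c2 = 1.
Row 3 now contains 1, so r3c1 = 2.
In column 2, 3 can only go at r1c2, so r1c2 = 3.
3 is placed in row 1, leaving r1c3 = 2.
Cage c needs sum 10, leaving r2c4 = 2.
Cage b has sum 10, leaving r2c1 = 1.
Row 2 already has 2, leaving r2c2 = 4.
4 is placed in row 2, which forces r2c3 = 3.
3 is placed in column 3, which forces r3c3 = 4.
Row 3 already has 4, which forces r3c4 = 3.
Column 1 already has 1, which forces r4c1 = 3.
4 is placed in column 2, so r4c2 = 2.
4 is placed in column 3; hence r4c3 = 1.
Column 4 now contains 3; hence r4c4 = 4.
The full grid is 4 3 2 1 / 1 4 3 2 / 2 1 4 3 / 3 2 1 4.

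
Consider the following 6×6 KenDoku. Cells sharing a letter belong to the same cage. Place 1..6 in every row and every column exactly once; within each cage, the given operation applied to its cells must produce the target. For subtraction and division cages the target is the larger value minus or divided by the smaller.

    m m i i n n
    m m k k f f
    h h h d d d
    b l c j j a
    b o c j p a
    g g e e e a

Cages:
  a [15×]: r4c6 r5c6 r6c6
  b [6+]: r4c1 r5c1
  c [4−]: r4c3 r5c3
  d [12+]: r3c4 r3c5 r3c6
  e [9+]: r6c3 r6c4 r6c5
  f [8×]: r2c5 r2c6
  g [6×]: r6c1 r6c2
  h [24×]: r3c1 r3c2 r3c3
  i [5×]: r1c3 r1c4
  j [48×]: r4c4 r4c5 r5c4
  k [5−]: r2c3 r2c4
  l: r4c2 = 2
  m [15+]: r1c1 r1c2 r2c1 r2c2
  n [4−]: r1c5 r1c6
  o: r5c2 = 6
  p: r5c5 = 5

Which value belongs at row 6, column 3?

4

Cage l is a single given cell, which forces r4c2 = 2.
Cage o is a single given cell, so r5c2 = 6.
P is a freebie; hence r5c5 = 5.
Row 4 needs a 1, and only r4c6 is open for it.
1 is placed in column 6, so r5c6 = 3.
The 3 cells of cage a must have product 15, leaving r6c6 = 5.
The only place for 5 in row 3 is r3c4.
Cage i's pair has product 5, which forces r1c3 = 5.
Column 4 now contains 5, leaving r1c4 = 1.
1 is placed in column 4, leaving r2c4 = 6.
Column 3 now contains 5; hence r4c3 = 6.
6 is placed in row 4, so r4c5 = 4.
Row 2 now contains 6, leaving r2c3 = 1.
4 is placed in column 5, so r2c5 = 2.
Cage f needs two cells with product 8, so r2c6 = 4.
Column 6 already has 4; hence r3c6 = 6.
4 is placed in row 4, leaving r4c1 = 5.
4 is placed in row 4, so r4c4 = 3.
Cage b needs two cells with sum 6, leaving r5c1 = 1.
The two cells of cage c must have difference 4, leaving r5c3 = 2.
The 3 cells of cage j must have product 48; hence r5c4 = 4.
Column 4 already has 4, which forces r6c4 = 2.
Cage m has sum 15, so r1c1 = 4.
Cage m needs sum 15, leaving r1c2 = 3.
2 is placed in column 5, which forces r1c5 = 6.
Column 6 now contains 6, leaving r1c6 = 2.
Column 1 already has 5, so r2c1 = 3.
Cage m needs sum 15, which forces r2c2 = 5.
The 3 cells of cage h must have product 24, leaving r3c1 = 2.
Column 2 already has 3; hence r3c2 = 4.
4 is placed in row 3, which forces r3c3 = 3.
Cage d has sum 12, so r3c5 = 1.
Row 6 now contains 2; hence r6c1 = 6.
The two cells of cage g must have product 6, leaving r6c2 = 1.
The 3 cells of cage e must have sum 9, leaving r6c3 = 4.
The 3 cells of cage e must have sum 9, which forces r6c5 = 3.
The full grid is 4 3 5 1 6 2 / 3 5 1 6 2 4 / 2 4 3 5 1 6 / 5 2 6 3 4 1 / 1 6 2 4 5 3 / 6 1 4 2 3 5.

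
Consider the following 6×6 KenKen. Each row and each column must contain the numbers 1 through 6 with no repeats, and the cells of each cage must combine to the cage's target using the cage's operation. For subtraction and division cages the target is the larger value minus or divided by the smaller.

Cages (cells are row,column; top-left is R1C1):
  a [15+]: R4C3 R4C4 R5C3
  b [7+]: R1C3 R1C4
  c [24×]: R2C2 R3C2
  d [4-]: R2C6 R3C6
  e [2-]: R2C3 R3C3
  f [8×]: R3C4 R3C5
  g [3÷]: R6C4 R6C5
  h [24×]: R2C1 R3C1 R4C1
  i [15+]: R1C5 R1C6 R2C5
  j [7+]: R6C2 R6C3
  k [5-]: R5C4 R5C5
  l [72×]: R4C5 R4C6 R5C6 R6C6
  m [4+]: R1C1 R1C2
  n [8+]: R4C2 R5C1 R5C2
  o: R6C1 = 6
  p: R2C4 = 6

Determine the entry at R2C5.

P is a freebie, so R2C4 = 6.
Column 4 already has 6, leaving R5C4 = 1.
1 is placed in row 5; hence R5C5 = 6.
O is a freebie; hence R6C1 = 6.
Cage i has sum 15, which forces R1C6 = 6.
Row 2 now contains 6, so R2C2 = 4.
4 is placed in row 2, leaving R2C5 = 5.
Cage c needs two cells with product 24, which forces R3C2 = 6.
Cage a needs sum 15, which forces R4C3 = 6.
The two cells of cage g must have quotient 3, which forces R6C4 = 3.
Cage g's pair has quotient 3, leaving R6C5 = 1.
Column 5 already has 5, which forces R1C5 = 4.
Cage d needs two cells with difference 4; hence R2C6 = 1.
4 is placed in column 5, which forces R3C5 = 2.
Cage d's pair has difference 4, so R3C6 = 5.
Cage l needs product 72, leaving R4C5 = 3.
The 4 cells of cage l must have product 72, so R5C6 = 3.
Row 3 already has 2; hence R3C4 = 4.
3 is placed in row 4; hence R4C2 = 1.
4 is placed in column 4; hence R4C4 = 5.
Cage m needs two cells with sum 4, leaving R1C1 = 1.
1 is placed in column 2, so R1C2 = 3.
Cage b needs two cells with sum 7, so R1C3 = 5.
Column 4 now contains 5, so R1C4 = 2.
Cage h needs product 24, so R2C1 = 2.
Cage e needs two cells with difference 2, leaving R2C3 = 3.
Row 3 now contains 4, so R3C1 = 3.
Row 3 now contains 4, which forces R3C3 = 1.
The 3 cells of cage h must have product 24, which forces R4C1 = 4.
4 is placed in row 4, leaving R4C6 = 2.
2 is placed in column 1, so R5C1 = 5.
Row 5 now contains 5, leaving R5C2 = 2.
Cage a needs sum 15; hence R5C3 = 4.
Column 2 now contains 2, leaving R6C2 = 5.
5 is placed in column 3, which forces R6C3 = 2.
2 is placed in column 6; hence R6C6 = 4.
Completed grid: 1 3 5 2 4 6 / 2 4 3 6 5 1 / 3 6 1 4 2 5 / 4 1 6 5 3 2 / 5 2 4 1 6 3 / 6 5 2 3 1 4.

5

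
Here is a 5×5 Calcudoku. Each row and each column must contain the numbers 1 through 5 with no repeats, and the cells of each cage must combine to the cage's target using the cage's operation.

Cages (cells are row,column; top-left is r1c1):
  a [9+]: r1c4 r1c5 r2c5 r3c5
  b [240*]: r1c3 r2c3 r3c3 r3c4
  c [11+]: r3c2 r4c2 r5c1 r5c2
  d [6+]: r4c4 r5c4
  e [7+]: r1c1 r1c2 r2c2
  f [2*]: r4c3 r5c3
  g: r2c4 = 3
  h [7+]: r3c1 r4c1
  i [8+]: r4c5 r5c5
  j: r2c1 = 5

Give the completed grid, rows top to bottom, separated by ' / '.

1 5 3 2 4 / 5 1 4 3 2 / 3 2 5 4 1 / 4 3 2 1 5 / 2 4 1 5 3

J is a freebie, leaving r2c1 = 5.
G is a freebie, so r2c4 = 3.
The 4 cells of cage b must have product 240, so r3c4 = 4.
3 is placed in row 2, which forces r2c3 = 4.
The two cells of cage h must have sum 7, so r3c1 = 3.
Row 3 already has 3, leaving r3c3 = 5.
Cage h's pair has sum 7, so r4c1 = 4.
5 is placed in column 3, leaving r1c3 = 3.
In row 4, 2 can only go at r4c3, so r4c3 = 2.
Column 3 already has 2; hence r5c3 = 1.
Row 5 now contains 1; hence r5c4 = 5.
Row 5 already has 5; hence r5c5 = 3.
Cage c has sum 11, leaving r3c2 = 2.
2 is placed in row 3; hence r3c5 = 1.
Cage c has sum 11; hence r4c2 = 3.
Column 4 already has 5, leaving r4c4 = 1.
Column 5 now contains 3; hence r4c5 = 5.
Row 5 now contains 1, leaving r5c1 = 2.
Row 5 already has 3; hence r5c2 = 4.
2 is placed in column 1; hence r1c1 = 1.
Column 2 already has 4, so r1c2 = 5.
1 is placed in column 4; hence r1c4 = 2.
5 is placed in column 5, so r1c5 = 4.
2 is placed in column 2, which forces r2c2 = 1.
Column 5 now contains 1, leaving r2c5 = 2.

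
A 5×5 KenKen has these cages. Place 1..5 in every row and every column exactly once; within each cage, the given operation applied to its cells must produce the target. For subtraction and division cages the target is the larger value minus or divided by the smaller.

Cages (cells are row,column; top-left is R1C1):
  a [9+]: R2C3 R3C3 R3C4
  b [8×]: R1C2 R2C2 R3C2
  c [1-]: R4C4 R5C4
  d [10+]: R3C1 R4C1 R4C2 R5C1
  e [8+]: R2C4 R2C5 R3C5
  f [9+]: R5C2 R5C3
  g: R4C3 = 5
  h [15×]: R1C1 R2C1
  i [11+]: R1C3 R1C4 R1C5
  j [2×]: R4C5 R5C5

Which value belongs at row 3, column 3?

Cage g is a single given cell; hence R4C3 = 5.
Column 3 now contains 5; hence R5C3 = 4.
4 is placed in column 3; hence R1C3 = 2.
Row 5 now contains 4, which forces R5C2 = 5.
The 3 cells of cage a must have sum 9; hence R3C4 = 5.
Column 4 already has 5, so R1C4 = 4.
Cage i has sum 11, which forces R1C5 = 5.
5 is placed in row 1, so R1C1 = 3.
4 is placed in row 1; hence R1C2 = 1.
Cage h's pair has product 15, which forces R2C1 = 5.
Cage d has sum 10; hence R4C2 = 3.
Row 4 needs a 4, and only R4C1 is open for it.
In row 5, 3 can only go at R5C4, so R5C4 = 3.
Cage c needs two cells with difference 1, so R4C4 = 2.
Row 4 already has 2; hence R4C5 = 1.
Column 5 already has 1; hence R5C5 = 2.
2 is placed in column 4, so R2C4 = 1.
The 4 cells of cage d must have sum 10; hence R3C1 = 2.
2 is placed in row 3, which forces R3C2 = 4.
Row 3 already has 4, which forces R3C5 = 3.
2 is placed in row 5, which forces R5C1 = 1.
Column 2 now contains 4, leaving R2C2 = 2.
Row 2 now contains 1; hence R2C3 = 3.
Column 5 now contains 3, which forces R2C5 = 4.
Row 3 already has 3, which forces R3C3 = 1.
Completed grid: 3 1 2 4 5 / 5 2 3 1 4 / 2 4 1 5 3 / 4 3 5 2 1 / 1 5 4 3 2.

1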